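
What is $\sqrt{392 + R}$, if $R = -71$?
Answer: $\sqrt{321} \approx 17.916$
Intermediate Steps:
$\sqrt{392 + R} = \sqrt{392 - 71} = \sqrt{321}$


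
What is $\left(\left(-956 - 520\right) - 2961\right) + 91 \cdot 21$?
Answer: $-2526$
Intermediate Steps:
$\left(\left(-956 - 520\right) - 2961\right) + 91 \cdot 21 = \left(-1476 - 2961\right) + 1911 = -4437 + 1911 = -2526$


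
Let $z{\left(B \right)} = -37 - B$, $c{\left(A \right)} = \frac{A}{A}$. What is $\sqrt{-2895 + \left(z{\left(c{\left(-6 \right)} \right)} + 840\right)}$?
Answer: $i \sqrt{2093} \approx 45.749 i$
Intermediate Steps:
$c{\left(A \right)} = 1$
$\sqrt{-2895 + \left(z{\left(c{\left(-6 \right)} \right)} + 840\right)} = \sqrt{-2895 + \left(\left(-37 - 1\right) + 840\right)} = \sqrt{-2895 + \left(-38 + 840\right)} = \sqrt{-2895 + 802} = \sqrt{-2093} = i \sqrt{2093}$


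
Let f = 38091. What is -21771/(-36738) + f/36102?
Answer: 20234850/12280697 ≈ 1.6477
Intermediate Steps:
-21771/(-36738) + f/36102 = -21771/(-36738) + 38091/36102 = -21771*(-1/36738) + 38091*(1/36102) = 2419/4082 + 12697/12034 = 20234850/12280697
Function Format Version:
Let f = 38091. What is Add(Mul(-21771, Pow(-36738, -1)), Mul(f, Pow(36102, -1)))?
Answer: Rational(20234850, 12280697) ≈ 1.6477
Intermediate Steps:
Add(Mul(-21771, Pow(-36738, -1)), Mul(f, Pow(36102, -1))) = Add(Mul(-21771, Pow(-36738, -1)), Mul(38091, Pow(36102, -1))) = Add(Mul(-21771, Rational(-1, 36738)), Mul(38091, Rational(1, 36102))) = Add(Rational(2419, 4082), Rational(12697, 12034)) = Rational(20234850, 12280697)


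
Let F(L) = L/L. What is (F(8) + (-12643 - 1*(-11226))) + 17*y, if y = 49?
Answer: -583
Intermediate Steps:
F(L) = 1
(F(8) + (-12643 - 1*(-11226))) + 17*y = (1 + (-12643 - 1*(-11226))) + 17*49 = (1 + (-12643 + 11226)) + 833 = (1 - 1417) + 833 = -1416 + 833 = -583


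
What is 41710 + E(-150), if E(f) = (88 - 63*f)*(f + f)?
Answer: -2819690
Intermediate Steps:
E(f) = 2*f*(88 - 63*f) (E(f) = (88 - 63*f)*(2*f) = 2*f*(88 - 63*f))
41710 + E(-150) = 41710 + 2*(-150)*(88 - 63*(-150)) = 41710 + 2*(-150)*(88 + 9450) = 41710 + 2*(-150)*9538 = 41710 - 2861400 = -2819690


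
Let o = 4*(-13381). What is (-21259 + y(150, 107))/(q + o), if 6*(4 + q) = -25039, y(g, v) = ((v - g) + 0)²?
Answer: 116460/346207 ≈ 0.33639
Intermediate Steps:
y(g, v) = (v - g)²
q = -25063/6 (q = -4 + (⅙)*(-25039) = -4 - 25039/6 = -25063/6 ≈ -4177.2)
o = -53524
(-21259 + y(150, 107))/(q + o) = (-21259 + (150 - 1*107)²)/(-25063/6 - 53524) = (-21259 + (150 - 107)²)/(-346207/6) = (-21259 + 43²)*(-6/346207) = (-21259 + 1849)*(-6/346207) = -19410*(-6/346207) = 116460/346207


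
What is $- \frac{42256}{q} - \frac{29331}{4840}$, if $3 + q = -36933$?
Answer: $- \frac{5781913}{1176120} \approx -4.9161$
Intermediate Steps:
$q = -36936$ ($q = -3 - 36933 = -36936$)
$- \frac{42256}{q} - \frac{29331}{4840} = - \frac{42256}{-36936} - \frac{29331}{4840} = \left(-42256\right) \left(- \frac{1}{36936}\right) - \frac{29331}{4840} = \frac{278}{243} - \frac{29331}{4840} = - \frac{5781913}{1176120}$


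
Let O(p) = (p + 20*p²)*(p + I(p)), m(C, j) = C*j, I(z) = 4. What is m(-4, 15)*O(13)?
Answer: -3460860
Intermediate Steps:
O(p) = (4 + p)*(p + 20*p²) (O(p) = (p + 20*p²)*(p + 4) = (p + 20*p²)*(4 + p) = (4 + p)*(p + 20*p²))
m(-4, 15)*O(13) = (-4*15)*(13*(4 + 20*13² + 81*13)) = -780*(4 + 20*169 + 1053) = -780*(4 + 3380 + 1053) = -780*4437 = -60*57681 = -3460860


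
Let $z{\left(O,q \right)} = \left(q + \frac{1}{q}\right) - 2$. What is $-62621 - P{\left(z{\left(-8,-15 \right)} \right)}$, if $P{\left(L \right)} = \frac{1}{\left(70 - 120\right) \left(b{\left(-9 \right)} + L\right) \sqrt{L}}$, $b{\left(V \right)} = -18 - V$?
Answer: $-62621 + \frac{3 i \sqrt{15}}{62560} \approx -62621.0 + 0.00018572 i$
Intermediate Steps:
$z{\left(O,q \right)} = -2 + q + \frac{1}{q}$
$P{\left(L \right)} = \frac{1}{\sqrt{L} \left(450 - 50 L\right)}$ ($P{\left(L \right)} = \frac{1}{\left(70 - 120\right) \left(\left(-18 - -9\right) + L\right) \sqrt{L}} = \frac{1}{- 50 \left(\left(-18 + 9\right) + L\right) \sqrt{L}} = \frac{1}{- 50 \left(-9 + L\right) \sqrt{L}} = \frac{1}{\left(450 - 50 L\right) \sqrt{L}} = \frac{1}{\sqrt{L} \left(450 - 50 L\right)}$)
$-62621 - P{\left(z{\left(-8,-15 \right)} \right)} = -62621 - - \frac{1}{50 \sqrt{-2 - 15 + \frac{1}{-15}} \left(-9 - \left(17 + \frac{1}{15}\right)\right)} = -62621 - - \frac{1}{50 \sqrt{-2 - 15 - \frac{1}{15}} \left(-9 - \frac{256}{15}\right)} = -62621 - - \frac{1}{50 \frac{16 i \sqrt{15}}{15} \left(-9 - \frac{256}{15}\right)} = -62621 - - \frac{\left(- \frac{1}{16}\right) i \sqrt{15}}{50 \left(- \frac{391}{15}\right)} = -62621 - \left(- \frac{1}{50}\right) \left(- \frac{i \sqrt{15}}{16}\right) \left(- \frac{15}{391}\right) = -62621 - - \frac{3 i \sqrt{15}}{62560} = -62621 + \frac{3 i \sqrt{15}}{62560}$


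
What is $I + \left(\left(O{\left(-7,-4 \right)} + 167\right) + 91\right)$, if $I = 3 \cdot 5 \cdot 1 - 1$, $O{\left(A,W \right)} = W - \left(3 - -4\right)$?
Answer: $261$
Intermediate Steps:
$O{\left(A,W \right)} = -7 + W$ ($O{\left(A,W \right)} = W - \left(3 + 4\right) = W - 7 = -7 + W$)
$I = 14$ ($I = 3 \cdot 5 - 1 = 15 - 1 = 14$)
$I + \left(\left(O{\left(-7,-4 \right)} + 167\right) + 91\right) = 14 + \left(\left(\left(-7 - 4\right) + 167\right) + 91\right) = 14 + \left(\left(-11 + 167\right) + 91\right) = 14 + \left(156 + 91\right) = 14 + 247 = 261$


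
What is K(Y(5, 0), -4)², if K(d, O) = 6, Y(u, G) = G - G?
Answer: 36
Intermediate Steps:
Y(u, G) = 0
K(Y(5, 0), -4)² = 6² = 36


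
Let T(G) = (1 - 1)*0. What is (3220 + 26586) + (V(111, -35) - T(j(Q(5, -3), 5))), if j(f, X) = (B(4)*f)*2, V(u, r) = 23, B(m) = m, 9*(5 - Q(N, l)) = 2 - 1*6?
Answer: 29829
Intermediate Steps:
Q(N, l) = 49/9 (Q(N, l) = 5 - (2 - 1*6)/9 = 5 - (2 - 6)/9 = 5 - ⅑*(-4) = 5 + 4/9 = 49/9)
j(f, X) = 8*f (j(f, X) = (4*f)*2 = 8*f)
T(G) = 0 (T(G) = 0*0 = 0)
(3220 + 26586) + (V(111, -35) - T(j(Q(5, -3), 5))) = (3220 + 26586) + (23 - 1*0) = 29806 + (23 + 0) = 29806 + 23 = 29829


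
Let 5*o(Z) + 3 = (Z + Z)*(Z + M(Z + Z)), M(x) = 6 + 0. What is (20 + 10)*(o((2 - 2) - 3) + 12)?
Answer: 234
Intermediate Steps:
M(x) = 6
o(Z) = -3/5 + 2*Z*(6 + Z)/5 (o(Z) = -3/5 + ((Z + Z)*(Z + 6))/5 = -3/5 + ((2*Z)*(6 + Z))/5 = -3/5 + (2*Z*(6 + Z))/5 = -3/5 + 2*Z*(6 + Z)/5)
(20 + 10)*(o((2 - 2) - 3) + 12) = (20 + 10)*((-3/5 + 2*((2 - 2) - 3)**2/5 + 12*((2 - 2) - 3)/5) + 12) = 30*((-3/5 + 2*(0 - 3)**2/5 + 12*(0 - 3)/5) + 12) = 30*((-3/5 + (2/5)*(-3)**2 + (12/5)*(-3)) + 12) = 30*((-3/5 + (2/5)*9 - 36/5) + 12) = 30*((-3/5 + 18/5 - 36/5) + 12) = 30*(-21/5 + 12) = 30*(39/5) = 234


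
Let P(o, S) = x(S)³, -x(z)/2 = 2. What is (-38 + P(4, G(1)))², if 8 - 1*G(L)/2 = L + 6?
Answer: 10404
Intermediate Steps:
x(z) = -4 (x(z) = -2*2 = -4)
G(L) = 4 - 2*L (G(L) = 16 - 2*(L + 6) = 16 - 2*(6 + L) = 16 + (-12 - 2*L) = 4 - 2*L)
P(o, S) = -64 (P(o, S) = (-4)³ = -64)
(-38 + P(4, G(1)))² = (-38 - 64)² = (-102)² = 10404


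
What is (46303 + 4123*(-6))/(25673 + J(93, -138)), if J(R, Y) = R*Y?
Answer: 21565/12839 ≈ 1.6796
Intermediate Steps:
(46303 + 4123*(-6))/(25673 + J(93, -138)) = (46303 + 4123*(-6))/(25673 + 93*(-138)) = (46303 - 24738)/(25673 - 12834) = 21565/12839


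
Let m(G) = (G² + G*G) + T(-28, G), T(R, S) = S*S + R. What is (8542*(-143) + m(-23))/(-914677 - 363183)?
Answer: 1219947/1277860 ≈ 0.95468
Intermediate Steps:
T(R, S) = R + S² (T(R, S) = S² + R = R + S²)
m(G) = -28 + 3*G² (m(G) = (G² + G*G) + (-28 + G²) = (G² + G²) + (-28 + G²) = 2*G² + (-28 + G²) = -28 + 3*G²)
(8542*(-143) + m(-23))/(-914677 - 363183) = (8542*(-143) + (-28 + 3*(-23)²))/(-914677 - 363183) = (-1221506 + (-28 + 3*529))/(-1277860) = (-1221506 + (-28 + 1587))*(-1/1277860) = (-1221506 + 1559)*(-1/1277860) = -1219947*(-1/1277860) = 1219947/1277860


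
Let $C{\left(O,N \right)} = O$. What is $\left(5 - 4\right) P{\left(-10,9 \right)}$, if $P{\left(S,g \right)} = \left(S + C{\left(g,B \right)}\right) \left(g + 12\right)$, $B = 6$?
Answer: $-21$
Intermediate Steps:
$P{\left(S,g \right)} = \left(12 + g\right) \left(S + g\right)$ ($P{\left(S,g \right)} = \left(S + g\right) \left(g + 12\right) = \left(S + g\right) \left(12 + g\right) = \left(12 + g\right) \left(S + g\right)$)
$\left(5 - 4\right) P{\left(-10,9 \right)} = \left(5 - 4\right) \left(9^{2} + 12 \left(-10\right) + 12 \cdot 9 - 90\right) = 1 \left(81 - 120 + 108 - 90\right) = 1 \left(-21\right) = -21$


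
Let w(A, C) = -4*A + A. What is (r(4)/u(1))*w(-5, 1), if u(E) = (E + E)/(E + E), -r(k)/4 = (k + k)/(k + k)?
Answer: -60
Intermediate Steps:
w(A, C) = -3*A
r(k) = -4 (r(k) = -4*(k + k)/(k + k) = -4*2*k/(2*k) = -4*2*k*1/(2*k) = -4*1 = -4)
u(E) = 1 (u(E) = (2*E)/((2*E)) = (2*E)*(1/(2*E)) = 1)
(r(4)/u(1))*w(-5, 1) = (-4/1)*(-3*(-5)) = (1*(-4))*15 = -4*15 = -60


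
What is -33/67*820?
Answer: -27060/67 ≈ -403.88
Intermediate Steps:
-33/67*820 = -27060/67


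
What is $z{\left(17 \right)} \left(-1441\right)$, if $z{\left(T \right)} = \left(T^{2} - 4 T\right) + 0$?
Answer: $-318461$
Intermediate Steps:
$z{\left(T \right)} = T^{2} - 4 T$
$z{\left(17 \right)} \left(-1441\right) = 17 \left(-4 + 17\right) \left(-1441\right) = 17 \cdot 13 \left(-1441\right) = 221 \left(-1441\right) = -318461$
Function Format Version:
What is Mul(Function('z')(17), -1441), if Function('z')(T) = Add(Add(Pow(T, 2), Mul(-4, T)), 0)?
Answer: -318461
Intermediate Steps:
Function('z')(T) = Add(Pow(T, 2), Mul(-4, T))
Mul(Function('z')(17), -1441) = Mul(Mul(17, Add(-4, 17)), -1441) = Mul(Mul(17, 13), -1441) = Mul(221, -1441) = -318461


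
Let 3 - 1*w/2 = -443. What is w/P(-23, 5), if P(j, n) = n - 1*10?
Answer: -892/5 ≈ -178.40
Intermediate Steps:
w = 892 (w = 6 - 2*(-443) = 6 + 886 = 892)
P(j, n) = -10 + n (P(j, n) = n - 10 = -10 + n)
w/P(-23, 5) = 892/(-10 + 5) = 892/(-5) = 892*(-1/5) = -892/5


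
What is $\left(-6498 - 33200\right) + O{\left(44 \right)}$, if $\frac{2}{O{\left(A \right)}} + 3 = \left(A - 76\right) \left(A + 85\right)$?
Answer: $- \frac{163992440}{4131} \approx -39698.0$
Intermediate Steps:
$O{\left(A \right)} = \frac{2}{-3 + \left(-76 + A\right) \left(85 + A\right)}$ ($O{\left(A \right)} = \frac{2}{-3 + \left(A - 76\right) \left(A + 85\right)} = \frac{2}{-3 + \left(-76 + A\right) \left(85 + A\right)}$)
$\left(-6498 - 33200\right) + O{\left(44 \right)} = \left(-6498 - 33200\right) + \frac{2}{-6463 + 44^{2} + 9 \cdot 44} = -39698 + \frac{2}{-6463 + 1936 + 396} = -39698 + \frac{2}{-4131} = -39698 + 2 \left(- \frac{1}{4131}\right) = -39698 - \frac{2}{4131} = - \frac{163992440}{4131}$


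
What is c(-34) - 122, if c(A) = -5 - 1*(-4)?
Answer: -123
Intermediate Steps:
c(A) = -1 (c(A) = -5 + 4 = -1)
c(-34) - 122 = -1 - 122 = -123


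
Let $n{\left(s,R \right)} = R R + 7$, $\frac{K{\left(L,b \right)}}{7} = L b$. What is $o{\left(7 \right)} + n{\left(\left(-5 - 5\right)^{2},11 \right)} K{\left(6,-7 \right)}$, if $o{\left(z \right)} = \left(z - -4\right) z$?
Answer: $-37555$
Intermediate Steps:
$K{\left(L,b \right)} = 7 L b$
$n{\left(s,R \right)} = 7 + R^{2}$ ($n{\left(s,R \right)} = R^{2} + 7 = 7 + R^{2}$)
$o{\left(z \right)} = z \left(4 + z\right)$ ($o{\left(z \right)} = \left(z + 4\right) z = \left(4 + z\right) z = z \left(4 + z\right)$)
$o{\left(7 \right)} + n{\left(\left(-5 - 5\right)^{2},11 \right)} K{\left(6,-7 \right)} = 7 \left(4 + 7\right) + \left(7 + 11^{2}\right) 7 \cdot 6 \left(-7\right) = 7 \cdot 11 + \left(7 + 121\right) \left(-294\right) = 77 + 128 \left(-294\right) = 77 - 37632 = -37555$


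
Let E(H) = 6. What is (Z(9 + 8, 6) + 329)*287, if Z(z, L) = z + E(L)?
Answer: 101024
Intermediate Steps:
Z(z, L) = 6 + z (Z(z, L) = z + 6 = 6 + z)
(Z(9 + 8, 6) + 329)*287 = ((6 + (9 + 8)) + 329)*287 = ((6 + 17) + 329)*287 = (23 + 329)*287 = 352*287 = 101024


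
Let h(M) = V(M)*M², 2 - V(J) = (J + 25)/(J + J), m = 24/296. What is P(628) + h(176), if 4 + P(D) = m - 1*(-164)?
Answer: 1643691/37 ≈ 44424.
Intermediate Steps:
m = 3/37 (m = 24*(1/296) = 3/37 ≈ 0.081081)
V(J) = 2 - (25 + J)/(2*J) (V(J) = 2 - (J + 25)/(J + J) = 2 - (25 + J)/(2*J))
P(D) = 5923/37 (P(D) = -4 + (3/37 - 1*(-164)) = -4 + (3/37 + 164) = -4 + 6071/37 = 5923/37)
h(M) = M*(-25 + 3*M)/2 (h(M) = ((-25 + 3*M)/(2*M))*M² = M*(-25 + 3*M)/2)
P(628) + h(176) = 5923/37 + (½)*176*(-25 + 3*176) = 5923/37 + (½)*176*(-25 + 528) = 5923/37 + (½)*176*503 = 5923/37 + 44264 = 1643691/37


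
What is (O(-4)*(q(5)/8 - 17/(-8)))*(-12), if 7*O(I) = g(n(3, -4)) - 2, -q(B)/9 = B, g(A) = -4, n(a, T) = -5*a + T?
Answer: -36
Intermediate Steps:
n(a, T) = T - 5*a
q(B) = -9*B
O(I) = -6/7 (O(I) = (-4 - 2)/7 = (1/7)*(-6) = -6/7)
(O(-4)*(q(5)/8 - 17/(-8)))*(-12) = -6*(-9*5/8 - 17/(-8))/7*(-12) = -6*(-45*1/8 - 17*(-1/8))/7*(-12) = -6*(-45/8 + 17/8)/7*(-12) = -6/7*(-7/2)*(-12) = 3*(-12) = -36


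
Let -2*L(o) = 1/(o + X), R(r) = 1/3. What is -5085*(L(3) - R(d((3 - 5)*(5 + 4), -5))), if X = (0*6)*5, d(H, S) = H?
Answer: 5085/2 ≈ 2542.5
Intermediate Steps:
R(r) = ⅓
X = 0 (X = 0*5 = 0)
L(o) = -1/(2*o) (L(o) = -1/(2*(o + 0)) = -1/(2*o))
-5085*(L(3) - R(d((3 - 5)*(5 + 4), -5))) = -5085*(-½/3 - 1*⅓) = -5085*(-½*⅓ - ⅓) = -5085*(-⅙ - ⅓) = -5085*(-½) = 5085/2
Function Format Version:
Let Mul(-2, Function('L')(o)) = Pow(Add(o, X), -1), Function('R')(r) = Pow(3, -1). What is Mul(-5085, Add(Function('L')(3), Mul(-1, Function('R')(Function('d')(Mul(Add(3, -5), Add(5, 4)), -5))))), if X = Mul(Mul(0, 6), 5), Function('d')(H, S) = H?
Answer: Rational(5085, 2) ≈ 2542.5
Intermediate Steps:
Function('R')(r) = Rational(1, 3)
X = 0 (X = Mul(0, 5) = 0)
Function('L')(o) = Mul(Rational(-1, 2), Pow(o, -1)) (Function('L')(o) = Mul(Rational(-1, 2), Pow(Add(o, 0), -1)) = Mul(Rational(-1, 2), Pow(o, -1)))
Mul(-5085, Add(Function('L')(3), Mul(-1, Function('R')(Function('d')(Mul(Add(3, -5), Add(5, 4)), -5))))) = Mul(-5085, Add(Mul(Rational(-1, 2), Pow(3, -1)), Mul(-1, Rational(1, 3)))) = Mul(-5085, Add(Mul(Rational(-1, 2), Rational(1, 3)), Rational(-1, 3))) = Mul(-5085, Add(Rational(-1, 6), Rational(-1, 3))) = Mul(-5085, Rational(-1, 2)) = Rational(5085, 2)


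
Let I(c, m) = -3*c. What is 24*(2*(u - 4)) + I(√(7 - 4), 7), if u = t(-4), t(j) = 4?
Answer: -3*√3 ≈ -5.1962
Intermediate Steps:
u = 4
24*(2*(u - 4)) + I(√(7 - 4), 7) = 24*(2*(4 - 4)) - 3*√(7 - 4) = 24*(2*0) - 3*√3 = 24*0 - 3*√3 = 0 - 3*√3 = -3*√3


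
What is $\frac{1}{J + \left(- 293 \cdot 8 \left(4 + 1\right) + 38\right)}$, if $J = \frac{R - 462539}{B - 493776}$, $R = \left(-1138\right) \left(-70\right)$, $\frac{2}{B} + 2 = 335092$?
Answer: $- \frac{82729699919}{966384204991703} \approx -8.5607 \cdot 10^{-5}$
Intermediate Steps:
$B = \frac{1}{167545}$ ($B = \frac{2}{-2 + 335092} = \frac{2}{335090} = 2 \cdot \frac{1}{335090} = \frac{1}{167545} \approx 5.9685 \cdot 10^{-6}$)
$R = 79660$
$J = \frac{64149462055}{82729699919}$ ($J = \frac{79660 - 462539}{\frac{1}{167545} - 493776} = - \frac{382879}{- \frac{82729699919}{167545}} = \left(-382879\right) \left(- \frac{167545}{82729699919}\right) = \frac{64149462055}{82729699919} \approx 0.77541$)
$\frac{1}{J + \left(- 293 \cdot 8 \left(4 + 1\right) + 38\right)} = \frac{1}{\frac{64149462055}{82729699919} + \left(- 293 \cdot 8 \left(4 + 1\right) + 38\right)} = \frac{1}{\frac{64149462055}{82729699919} + \left(- 293 \cdot 8 \cdot 5 + 38\right)} = \frac{1}{\frac{64149462055}{82729699919} + \left(\left(-293\right) 40 + 38\right)} = \frac{1}{\frac{64149462055}{82729699919} + \left(-11720 + 38\right)} = \frac{1}{\frac{64149462055}{82729699919} - 11682} = \frac{1}{- \frac{966384204991703}{82729699919}} = - \frac{82729699919}{966384204991703}$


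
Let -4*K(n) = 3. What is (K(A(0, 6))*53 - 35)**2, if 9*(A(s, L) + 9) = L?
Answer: 89401/16 ≈ 5587.6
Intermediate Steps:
A(s, L) = -9 + L/9
K(n) = -3/4 (K(n) = -1/4*3 = -3/4)
(K(A(0, 6))*53 - 35)**2 = (-3/4*53 - 35)**2 = (-159/4 - 35)**2 = (-299/4)**2 = 89401/16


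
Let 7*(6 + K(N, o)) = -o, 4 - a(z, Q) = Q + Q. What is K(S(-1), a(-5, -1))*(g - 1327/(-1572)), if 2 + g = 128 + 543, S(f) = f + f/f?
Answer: -4211980/917 ≈ -4593.2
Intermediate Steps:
a(z, Q) = 4 - 2*Q (a(z, Q) = 4 - (Q + Q) = 4 - 2*Q)
S(f) = 1 + f (S(f) = f + 1 = 1 + f)
g = 669 (g = -2 + (128 + 543) = -2 + 671 = 669)
K(N, o) = -6 - o/7 (K(N, o) = -6 + (-o)/7 = -6 - o/7)
K(S(-1), a(-5, -1))*(g - 1327/(-1572)) = (-6 - (4 - 2*(-1))/7)*(669 - 1327/(-1572)) = (-6 - (4 + 2)/7)*(669 - 1327*(-1/1572)) = (-6 - ⅐*6)*(669 + 1327/1572) = (-6 - 6/7)*(1052995/1572) = -48/7*1052995/1572 = -4211980/917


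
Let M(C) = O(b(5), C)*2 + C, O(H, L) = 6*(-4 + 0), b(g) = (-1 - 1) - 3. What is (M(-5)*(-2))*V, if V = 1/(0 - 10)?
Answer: -53/5 ≈ -10.600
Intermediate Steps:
b(g) = -5 (b(g) = -2 - 3 = -5)
O(H, L) = -24 (O(H, L) = 6*(-4) = -24)
M(C) = -48 + C (M(C) = -24*2 + C = -48 + C)
V = -⅒ (V = 1/(-10) = -⅒ ≈ -0.10000)
(M(-5)*(-2))*V = ((-48 - 5)*(-2))*(-⅒) = -53*(-2)*(-⅒) = 106*(-⅒) = -53/5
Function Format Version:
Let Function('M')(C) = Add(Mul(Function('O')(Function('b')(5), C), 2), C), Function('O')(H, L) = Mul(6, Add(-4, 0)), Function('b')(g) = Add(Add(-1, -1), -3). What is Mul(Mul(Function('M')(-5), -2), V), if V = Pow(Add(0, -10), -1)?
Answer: Rational(-53, 5) ≈ -10.600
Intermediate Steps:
Function('b')(g) = -5 (Function('b')(g) = Add(-2, -3) = -5)
Function('O')(H, L) = -24 (Function('O')(H, L) = Mul(6, -4) = -24)
Function('M')(C) = Add(-48, C) (Function('M')(C) = Add(Mul(-24, 2), C) = Add(-48, C))
V = Rational(-1, 10) (V = Pow(-10, -1) = Rational(-1, 10) ≈ -0.10000)
Mul(Mul(Function('M')(-5), -2), V) = Mul(Mul(Add(-48, -5), -2), Rational(-1, 10)) = Mul(Mul(-53, -2), Rational(-1, 10)) = Mul(106, Rational(-1, 10)) = Rational(-53, 5)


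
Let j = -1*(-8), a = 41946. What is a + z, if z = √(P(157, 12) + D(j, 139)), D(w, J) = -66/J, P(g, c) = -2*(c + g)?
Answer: 41946 + 2*I*√1634918/139 ≈ 41946.0 + 18.398*I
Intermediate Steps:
j = 8
P(g, c) = -2*c - 2*g
z = 2*I*√1634918/139 (z = √((-2*12 - 2*157) - 66/139) = √((-24 - 314) - 66*1/139) = √(-338 - 66/139) = √(-47048/139) = 2*I*√1634918/139 ≈ 18.398*I)
a + z = 41946 + 2*I*√1634918/139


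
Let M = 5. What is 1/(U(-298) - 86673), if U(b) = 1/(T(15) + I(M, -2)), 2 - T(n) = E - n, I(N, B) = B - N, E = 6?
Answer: -4/346691 ≈ -1.1538e-5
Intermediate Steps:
T(n) = -4 + n (T(n) = 2 - (6 - n) = 2 + (-6 + n) = -4 + n)
U(b) = 1/4 (U(b) = 1/((-4 + 15) + (-2 - 1*5)) = 1/(11 + (-2 - 5)) = 1/(11 - 7) = 1/4)
1/(U(-298) - 86673) = 1/(1/4 - 86673) = 1/(-346691/4) = -4/346691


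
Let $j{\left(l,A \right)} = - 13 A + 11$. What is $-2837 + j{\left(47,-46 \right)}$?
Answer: $-2228$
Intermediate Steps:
$j{\left(l,A \right)} = 11 - 13 A$
$-2837 + j{\left(47,-46 \right)} = -2837 + \left(11 - -598\right) = -2837 + \left(11 + 598\right) = -2837 + 609 = -2228$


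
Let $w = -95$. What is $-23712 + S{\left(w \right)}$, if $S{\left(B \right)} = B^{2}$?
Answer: $-14687$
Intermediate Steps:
$-23712 + S{\left(w \right)} = -23712 + \left(-95\right)^{2} = -23712 + 9025 = -14687$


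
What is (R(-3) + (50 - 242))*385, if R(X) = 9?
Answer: -70455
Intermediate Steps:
(R(-3) + (50 - 242))*385 = (9 + (50 - 242))*385 = (9 - 192)*385 = -183*385 = -70455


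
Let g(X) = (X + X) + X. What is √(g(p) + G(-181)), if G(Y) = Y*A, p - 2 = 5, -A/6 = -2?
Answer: 3*I*√239 ≈ 46.379*I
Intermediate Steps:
A = 12 (A = -6*(-2) = 12)
p = 7 (p = 2 + 5 = 7)
g(X) = 3*X (g(X) = 2*X + X = 3*X)
G(Y) = 12*Y (G(Y) = Y*12 = 12*Y)
√(g(p) + G(-181)) = √(3*7 + 12*(-181)) = √(21 - 2172) = √(-2151) = 3*I*√239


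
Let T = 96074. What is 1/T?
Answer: 1/96074 ≈ 1.0409e-5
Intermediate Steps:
1/T = 1/96074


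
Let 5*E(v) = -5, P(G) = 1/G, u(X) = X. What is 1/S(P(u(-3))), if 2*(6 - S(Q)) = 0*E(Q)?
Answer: 1/6 ≈ 0.16667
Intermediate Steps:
E(v) = -1 (E(v) = (1/5)*(-5) = -1)
S(Q) = 6 (S(Q) = 6 - 0*(-1) = 6 - 1/2*0 = 6 + 0 = 6)
1/S(P(u(-3))) = 1/6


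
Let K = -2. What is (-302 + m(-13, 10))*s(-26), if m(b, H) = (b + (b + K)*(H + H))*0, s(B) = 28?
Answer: -8456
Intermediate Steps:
m(b, H) = 0 (m(b, H) = (b + (b - 2)*(H + H))*0 = (b + (-2 + b)*(2*H))*0 = (b + 2*H*(-2 + b))*0 = 0)
(-302 + m(-13, 10))*s(-26) = (-302 + 0)*28 = -302*28 = -8456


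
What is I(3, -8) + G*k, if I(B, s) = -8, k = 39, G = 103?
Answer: 4009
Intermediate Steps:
I(3, -8) + G*k = -8 + 103*39 = -8 + 4017 = 4009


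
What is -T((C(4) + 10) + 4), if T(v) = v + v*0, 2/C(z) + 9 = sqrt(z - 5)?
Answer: -565/41 + I/41 ≈ -13.78 + 0.02439*I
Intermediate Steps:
C(z) = 2/(-9 + sqrt(-5 + z)) (C(z) = 2/(-9 + sqrt(z - 5)) = 2/(-9 + sqrt(-5 + z)))
T(v) = v (T(v) = v + 0 = v)
-T((C(4) + 10) + 4) = -((2/(-9 + sqrt(-5 + 4)) + 10) + 4) = -((2/(-9 + sqrt(-1)) + 10) + 4) = -((2/(-9 + I) + 10) + 4) = -((2*((-9 - I)/82) + 10) + 4) = -(((-9 - I)/41 + 10) + 4) = -((10 + (-9 - I)/41) + 4) = -(14 + (-9 - I)/41) = -14 - (-9 - I)/41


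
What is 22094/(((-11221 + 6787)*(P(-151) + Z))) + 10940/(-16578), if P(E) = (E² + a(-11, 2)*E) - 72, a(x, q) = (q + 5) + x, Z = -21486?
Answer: -7496706371/11313929637 ≈ -0.66261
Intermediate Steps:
a(x, q) = 5 + q + x (a(x, q) = (5 + q) + x = 5 + q + x)
P(E) = -72 + E² - 4*E (P(E) = (E² + (5 + 2 - 11)*E) - 72 = (E² - 4*E) - 72 = -72 + E² - 4*E)
22094/(((-11221 + 6787)*(P(-151) + Z))) + 10940/(-16578) = 22094/(((-11221 + 6787)*((-72 + (-151)² - 4*(-151)) - 21486))) + 10940/(-16578) = 22094/((-4434*((-72 + 22801 + 604) - 21486))) + 10940*(-1/16578) = 22094/((-4434*(23333 - 21486))) - 5470/8289 = 22094/((-4434*1847)) - 5470/8289 = 22094/(-8189598) - 5470/8289 = 22094*(-1/8189598) - 5470/8289 = -11047/4094799 - 5470/8289 = -7496706371/11313929637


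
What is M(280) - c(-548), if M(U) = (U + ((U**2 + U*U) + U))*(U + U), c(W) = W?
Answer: 88122148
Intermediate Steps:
M(U) = 2*U*(2*U + 2*U**2) (M(U) = (U + ((U**2 + U**2) + U))*(2*U) = (U + (2*U**2 + U))*(2*U) = (U + (U + 2*U**2))*(2*U) = (2*U + 2*U**2)*(2*U) = 2*U*(2*U + 2*U**2))
M(280) - c(-548) = 4*280**2*(1 + 280) - 1*(-548) = 4*78400*281 + 548 = 88121600 + 548 = 88122148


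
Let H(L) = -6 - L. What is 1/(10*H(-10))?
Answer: 1/40 ≈ 0.025000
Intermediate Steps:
1/(10*H(-10)) = 1/(10*(-6 - 1*(-10))) = 1/(10*(-6 + 10)) = 1/(10*4) = 1/40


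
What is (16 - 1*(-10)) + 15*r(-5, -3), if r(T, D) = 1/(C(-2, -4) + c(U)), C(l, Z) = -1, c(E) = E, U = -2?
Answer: 21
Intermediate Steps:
r(T, D) = -1/3 (r(T, D) = 1/(-1 - 2) = 1/(-3) = -1/3)
(16 - 1*(-10)) + 15*r(-5, -3) = (16 - 1*(-10)) + 15*(-1/3) = (16 + 10) - 5 = 26 - 5 = 21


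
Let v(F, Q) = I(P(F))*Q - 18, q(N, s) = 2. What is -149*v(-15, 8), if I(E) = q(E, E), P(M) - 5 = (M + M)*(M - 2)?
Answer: 298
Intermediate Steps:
P(M) = 5 + 2*M*(-2 + M) (P(M) = 5 + (M + M)*(M - 2) = 5 + (2*M)*(-2 + M) = 5 + 2*M*(-2 + M))
I(E) = 2
v(F, Q) = -18 + 2*Q (v(F, Q) = 2*Q - 18 = -18 + 2*Q)
-149*v(-15, 8) = -149*(-18 + 2*8) = -149*(-18 + 16) = -149*(-2) = 298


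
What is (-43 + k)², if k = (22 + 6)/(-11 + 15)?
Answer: 1296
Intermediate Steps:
k = 7 (k = 28/4 = 28*(¼) = 7)
(-43 + k)² = (-43 + 7)² = (-36)² = 1296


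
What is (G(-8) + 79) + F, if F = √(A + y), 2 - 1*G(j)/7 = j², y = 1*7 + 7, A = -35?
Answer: -355 + I*√21 ≈ -355.0 + 4.5826*I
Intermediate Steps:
y = 14 (y = 7 + 7 = 14)
G(j) = 14 - 7*j²
F = I*√21 (F = √(-35 + 14) = √(-21) = I*√21 ≈ 4.5826*I)
(G(-8) + 79) + F = ((14 - 7*(-8)²) + 79) + I*√21 = ((14 - 7*64) + 79) + I*√21 = ((14 - 448) + 79) + I*√21 = (-434 + 79) + I*√21 = -355 + I*√21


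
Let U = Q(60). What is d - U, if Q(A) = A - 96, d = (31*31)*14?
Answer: 13490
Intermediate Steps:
d = 13454 (d = 961*14 = 13454)
Q(A) = -96 + A
U = -36 (U = -96 + 60 = -36)
d - U = 13454 - 1*(-36) = 13454 + 36 = 13490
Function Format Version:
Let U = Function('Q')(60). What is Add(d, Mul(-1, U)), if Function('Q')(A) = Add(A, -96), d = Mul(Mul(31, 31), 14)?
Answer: 13490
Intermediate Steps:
d = 13454 (d = Mul(961, 14) = 13454)
Function('Q')(A) = Add(-96, A)
U = -36 (U = Add(-96, 60) = -36)
Add(d, Mul(-1, U)) = Add(13454, Mul(-1, -36)) = Add(13454, 36) = 13490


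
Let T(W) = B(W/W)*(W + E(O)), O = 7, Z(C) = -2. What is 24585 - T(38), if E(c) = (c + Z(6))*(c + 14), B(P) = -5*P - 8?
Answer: 26444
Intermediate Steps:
B(P) = -8 - 5*P
E(c) = (-2 + c)*(14 + c) (E(c) = (c - 2)*(c + 14) = (-2 + c)*(14 + c))
T(W) = -1365 - 13*W (T(W) = (-8 - 5*W/W)*(W + (-28 + 7² + 12*7)) = (-8 - 5*1)*(W + (-28 + 49 + 84)) = (-8 - 5)*(W + 105) = -13*(105 + W) = -1365 - 13*W)
24585 - T(38) = 24585 - (-1365 - 13*38) = 24585 - (-1365 - 494) = 24585 - 1*(-1859) = 24585 + 1859 = 26444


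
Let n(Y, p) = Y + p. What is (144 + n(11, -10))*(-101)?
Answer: -14645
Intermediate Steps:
(144 + n(11, -10))*(-101) = (144 + (11 - 10))*(-101) = (144 + 1)*(-101) = 145*(-101) = -14645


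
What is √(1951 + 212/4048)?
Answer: 3*√55504405/506 ≈ 44.171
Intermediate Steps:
√(1951 + 212/4048) = √(1951 + 212*(1/4048)) = √(1951 + 53/1012) = √(1974465/1012) = 3*√55504405/506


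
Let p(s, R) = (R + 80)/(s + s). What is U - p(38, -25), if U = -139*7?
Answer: -74003/76 ≈ -973.72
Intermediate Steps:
U = -973
p(s, R) = (80 + R)/(2*s) (p(s, R) = (80 + R)/((2*s)) = (80 + R)*(1/(2*s)) = (80 + R)/(2*s))
U - p(38, -25) = -973 - (80 - 25)/(2*38) = -973 - 55/(2*38) = -973 - 1*55/76 = -973 - 55/76 = -74003/76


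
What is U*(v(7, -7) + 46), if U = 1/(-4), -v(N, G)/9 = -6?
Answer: -25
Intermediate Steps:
v(N, G) = 54 (v(N, G) = -9*(-6) = 54)
U = -¼ ≈ -0.25000
U*(v(7, -7) + 46) = -(54 + 46)/4 = -¼*100 = -25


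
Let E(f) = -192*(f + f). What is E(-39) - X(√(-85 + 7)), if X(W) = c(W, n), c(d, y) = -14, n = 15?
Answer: 14990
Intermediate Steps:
E(f) = -384*f
X(W) = -14
E(-39) - X(√(-85 + 7)) = -384*(-39) - 1*(-14) = 14976 + 14 = 14990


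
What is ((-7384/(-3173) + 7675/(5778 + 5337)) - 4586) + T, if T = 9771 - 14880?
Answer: -3598061222/371241 ≈ -9692.0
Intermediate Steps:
T = -5109
((-7384/(-3173) + 7675/(5778 + 5337)) - 4586) + T = ((-7384/(-3173) + 7675/(5778 + 5337)) - 4586) - 5109 = ((-7384*(-1/3173) + 7675/11115) - 4586) - 5109 = ((7384/3173 + 7675*(1/11115)) - 4586) - 5109 = ((7384/3173 + 1535/2223) - 4586) - 5109 = (1120273/371241 - 4586) - 5109 = -1701390953/371241 - 5109 = -3598061222/371241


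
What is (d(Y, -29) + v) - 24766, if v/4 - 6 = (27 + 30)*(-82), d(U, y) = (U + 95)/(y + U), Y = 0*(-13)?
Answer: -1259797/29 ≈ -43441.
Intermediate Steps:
Y = 0
d(U, y) = (95 + U)/(U + y)
v = -18672 (v = 24 + 4*((27 + 30)*(-82)) = 24 + 4*(57*(-82)) = 24 + 4*(-4674) = 24 - 18696 = -18672)
(d(Y, -29) + v) - 24766 = ((95 + 0)/(0 - 29) - 18672) - 24766 = (95/(-29) - 18672) - 24766 = (-1/29*95 - 18672) - 24766 = (-95/29 - 18672) - 24766 = -541583/29 - 24766 = -1259797/29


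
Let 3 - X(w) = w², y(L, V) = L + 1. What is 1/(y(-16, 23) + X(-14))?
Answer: -1/208 ≈ -0.0048077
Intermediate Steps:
y(L, V) = 1 + L
X(w) = 3 - w²
1/(y(-16, 23) + X(-14)) = 1/((1 - 16) + (3 - 1*(-14)²)) = 1/(-15 + (3 - 1*196)) = 1/(-15 + (3 - 196)) = 1/(-15 - 193) = 1/(-208) = -1/208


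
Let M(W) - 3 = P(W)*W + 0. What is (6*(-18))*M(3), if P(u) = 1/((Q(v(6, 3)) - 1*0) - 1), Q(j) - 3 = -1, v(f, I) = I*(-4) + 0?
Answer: -648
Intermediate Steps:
v(f, I) = -4*I (v(f, I) = -4*I + 0 = -4*I)
Q(j) = 2 (Q(j) = 3 - 1 = 2)
P(u) = 1 (P(u) = 1/((2 - 1*0) - 1) = 1/((2 + 0) - 1) = 1/(2 - 1) = 1/1 = 1)
M(W) = 3 + W (M(W) = 3 + (1*W + 0) = 3 + (W + 0) = 3 + W)
(6*(-18))*M(3) = (6*(-18))*(3 + 3) = -108*6 = -648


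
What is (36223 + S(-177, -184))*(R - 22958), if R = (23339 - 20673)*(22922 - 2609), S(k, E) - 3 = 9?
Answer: 1961454902500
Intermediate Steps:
S(k, E) = 12 (S(k, E) = 3 + 9 = 12)
R = 54154458 (R = 2666*20313 = 54154458)
(36223 + S(-177, -184))*(R - 22958) = (36223 + 12)*(54154458 - 22958) = 36235*54131500 = 1961454902500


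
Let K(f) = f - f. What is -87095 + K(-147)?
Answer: -87095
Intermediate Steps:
K(f) = 0
-87095 + K(-147) = -87095 + 0 = -87095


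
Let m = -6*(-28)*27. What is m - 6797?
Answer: -2261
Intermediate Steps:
m = 4536 (m = 168*27 = 4536)
m - 6797 = 4536 - 6797 = -2261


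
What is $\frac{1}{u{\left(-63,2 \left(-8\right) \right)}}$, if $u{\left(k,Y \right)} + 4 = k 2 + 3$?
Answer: $- \frac{1}{127} \approx -0.007874$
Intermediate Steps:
$u{\left(k,Y \right)} = -1 + 2 k$ ($u{\left(k,Y \right)} = -4 + \left(k 2 + 3\right) = -4 + \left(2 k + 3\right) = -4 + \left(3 + 2 k\right) = -1 + 2 k$)
$\frac{1}{u{\left(-63,2 \left(-8\right) \right)}} = \frac{1}{-1 + 2 \left(-63\right)} = \frac{1}{-1 - 126} = \frac{1}{-127} = - \frac{1}{127}$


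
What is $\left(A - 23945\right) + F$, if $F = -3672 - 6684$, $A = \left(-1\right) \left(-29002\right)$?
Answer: $-5299$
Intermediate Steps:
$A = 29002$
$F = -10356$
$\left(A - 23945\right) + F = \left(29002 - 23945\right) - 10356 = 5057 - 10356 = -5299$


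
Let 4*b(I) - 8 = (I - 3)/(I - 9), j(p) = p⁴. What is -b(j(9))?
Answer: -9829/4368 ≈ -2.2502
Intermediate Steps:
b(I) = 2 + (-3 + I)/(4*(-9 + I)) (b(I) = 2 + ((I - 3)/(I - 9))/4 = 2 + ((-3 + I)/(-9 + I))/4 = 2 + (-3 + I)/(4*(-9 + I)))
-b(j(9)) = -3*(-25 + 3*9⁴)/(4*(-9 + 9⁴)) = -3*(-25 + 3*6561)/(4*(-9 + 6561)) = -3*(-25 + 19683)/(4*6552) = -3*19658/(4*6552) = -1*9829/4368 = -9829/4368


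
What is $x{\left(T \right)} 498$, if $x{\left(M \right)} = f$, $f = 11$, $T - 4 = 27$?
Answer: $5478$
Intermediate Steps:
$T = 31$ ($T = 4 + 27 = 31$)
$x{\left(M \right)} = 11$
$x{\left(T \right)} 498 = 11 \cdot 498 = 5478$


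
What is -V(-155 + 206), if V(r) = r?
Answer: -51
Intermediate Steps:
-V(-155 + 206) = -(-155 + 206) = -1*51 = -51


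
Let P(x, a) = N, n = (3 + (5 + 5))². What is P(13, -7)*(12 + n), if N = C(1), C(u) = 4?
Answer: 724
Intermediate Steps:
n = 169 (n = (3 + 10)² = 13² = 169)
N = 4
P(x, a) = 4
P(13, -7)*(12 + n) = 4*(12 + 169) = 4*181 = 724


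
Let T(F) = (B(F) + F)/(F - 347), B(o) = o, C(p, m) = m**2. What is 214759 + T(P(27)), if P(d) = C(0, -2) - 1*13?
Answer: 38227111/178 ≈ 2.1476e+5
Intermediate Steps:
P(d) = -9 (P(d) = (-2)**2 - 1*13 = 4 - 13 = -9)
T(F) = 2*F/(-347 + F) (T(F) = (F + F)/(F - 347) = (2*F)/(-347 + F) = 2*F/(-347 + F))
214759 + T(P(27)) = 214759 + 2*(-9)/(-347 - 9) = 214759 + 2*(-9)/(-356) = 214759 + 2*(-9)*(-1/356) = 214759 + 9/178 = 38227111/178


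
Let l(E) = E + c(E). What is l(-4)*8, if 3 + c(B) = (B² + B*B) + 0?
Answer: 200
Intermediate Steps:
c(B) = -3 + 2*B² (c(B) = -3 + ((B² + B*B) + 0) = -3 + ((B² + B²) + 0) = -3 + (2*B² + 0) = -3 + 2*B²)
l(E) = -3 + E + 2*E² (l(E) = E + (-3 + 2*E²) = -3 + E + 2*E²)
l(-4)*8 = (-3 - 4 + 2*(-4)²)*8 = (-3 - 4 + 2*16)*8 = (-3 - 4 + 32)*8 = 25*8 = 200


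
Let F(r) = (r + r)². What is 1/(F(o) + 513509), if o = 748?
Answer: 1/2751525 ≈ 3.6343e-7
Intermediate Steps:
F(r) = 4*r² (F(r) = (2*r)² = 4*r²)
1/(F(o) + 513509) = 1/(4*748² + 513509) = 1/(4*559504 + 513509) = 1/(2238016 + 513509) = 1/2751525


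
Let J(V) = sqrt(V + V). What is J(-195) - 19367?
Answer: -19367 + I*sqrt(390) ≈ -19367.0 + 19.748*I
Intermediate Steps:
J(V) = sqrt(2)*sqrt(V) (J(V) = sqrt(2*V) = sqrt(2)*sqrt(V))
J(-195) - 19367 = sqrt(2)*sqrt(-195) - 19367 = sqrt(2)*(I*sqrt(195)) - 19367 = I*sqrt(390) - 19367 = -19367 + I*sqrt(390)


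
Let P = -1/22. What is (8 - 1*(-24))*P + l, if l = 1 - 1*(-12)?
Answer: 127/11 ≈ 11.545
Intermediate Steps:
P = -1/22 (P = -1*1/22 = -1/22 ≈ -0.045455)
l = 13 (l = 1 + 12 = 13)
(8 - 1*(-24))*P + l = (8 - 1*(-24))*(-1/22) + 13 = (8 + 24)*(-1/22) + 13 = 32*(-1/22) + 13 = -16/11 + 13 = 127/11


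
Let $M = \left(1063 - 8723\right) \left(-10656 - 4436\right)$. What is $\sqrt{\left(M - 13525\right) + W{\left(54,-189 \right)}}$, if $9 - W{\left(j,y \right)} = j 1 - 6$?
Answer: $2 \sqrt{28897789} \approx 10751.0$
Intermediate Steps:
$M = 115604720$ ($M = \left(-7660\right) \left(-15092\right) = 115604720$)
$W{\left(j,y \right)} = 15 - j$ ($W{\left(j,y \right)} = 9 - \left(j 1 - 6\right) = 9 - \left(j - 6\right) = 9 - \left(-6 + j\right) = 15 - j$)
$\sqrt{\left(M - 13525\right) + W{\left(54,-189 \right)}} = \sqrt{\left(115604720 - 13525\right) + \left(15 - 54\right)} = \sqrt{115591195 + \left(15 - 54\right)} = \sqrt{115591195 - 39} = \sqrt{115591156} = 2 \sqrt{28897789}$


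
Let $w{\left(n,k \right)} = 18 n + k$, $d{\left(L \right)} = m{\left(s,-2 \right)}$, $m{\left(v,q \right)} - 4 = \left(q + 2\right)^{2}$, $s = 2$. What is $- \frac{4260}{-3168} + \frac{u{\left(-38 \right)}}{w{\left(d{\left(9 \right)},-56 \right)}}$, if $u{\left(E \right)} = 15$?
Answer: $\frac{1205}{528} \approx 2.2822$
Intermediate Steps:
$m{\left(v,q \right)} = 4 + \left(2 + q\right)^{2}$ ($m{\left(v,q \right)} = 4 + \left(q + 2\right)^{2} = 4 + \left(2 + q\right)^{2}$)
$d{\left(L \right)} = 4$ ($d{\left(L \right)} = 4 + \left(2 - 2\right)^{2} = 4 + 0^{2} = 4 + 0 = 4$)
$w{\left(n,k \right)} = k + 18 n$
$- \frac{4260}{-3168} + \frac{u{\left(-38 \right)}}{w{\left(d{\left(9 \right)},-56 \right)}} = - \frac{4260}{-3168} + \frac{15}{-56 + 18 \cdot 4} = \left(-4260\right) \left(- \frac{1}{3168}\right) + \frac{15}{-56 + 72} = \frac{355}{264} + \frac{15}{16} = \frac{1205}{528}$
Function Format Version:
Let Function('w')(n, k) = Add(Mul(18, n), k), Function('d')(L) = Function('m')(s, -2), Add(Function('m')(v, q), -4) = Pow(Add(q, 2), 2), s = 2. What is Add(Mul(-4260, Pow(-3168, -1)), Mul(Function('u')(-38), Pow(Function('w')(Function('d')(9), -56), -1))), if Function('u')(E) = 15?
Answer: Rational(1205, 528) ≈ 2.2822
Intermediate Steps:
Function('m')(v, q) = Add(4, Pow(Add(2, q), 2)) (Function('m')(v, q) = Add(4, Pow(Add(q, 2), 2)) = Add(4, Pow(Add(2, q), 2)))
Function('d')(L) = 4 (Function('d')(L) = Add(4, Pow(Add(2, -2), 2)) = Add(4, Pow(0, 2)) = Add(4, 0) = 4)
Function('w')(n, k) = Add(k, Mul(18, n))
Add(Mul(-4260, Pow(-3168, -1)), Mul(Function('u')(-38), Pow(Function('w')(Function('d')(9), -56), -1))) = Add(Mul(-4260, Pow(-3168, -1)), Mul(15, Pow(Add(-56, Mul(18, 4)), -1))) = Add(Mul(-4260, Rational(-1, 3168)), Mul(15, Pow(Add(-56, 72), -1))) = Add(Rational(355, 264), Mul(15, Pow(16, -1))) = Add(Rational(355, 264), Mul(15, Rational(1, 16))) = Add(Rational(355, 264), Rational(15, 16)) = Rational(1205, 528)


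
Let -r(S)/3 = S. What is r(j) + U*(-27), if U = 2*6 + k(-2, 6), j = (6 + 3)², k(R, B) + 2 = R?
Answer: -459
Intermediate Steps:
k(R, B) = -2 + R
j = 81 (j = 9² = 81)
r(S) = -3*S
U = 8 (U = 2*6 + (-2 - 2) = 12 - 4 = 8)
r(j) + U*(-27) = -3*81 + 8*(-27) = -243 - 216 = -459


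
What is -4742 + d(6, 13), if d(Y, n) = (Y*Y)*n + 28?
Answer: -4246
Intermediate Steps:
d(Y, n) = 28 + n*Y² (d(Y, n) = Y²*n + 28 = n*Y² + 28 = 28 + n*Y²)
-4742 + d(6, 13) = -4742 + (28 + 13*6²) = -4742 + (28 + 13*36) = -4742 + (28 + 468) = -4742 + 496 = -4246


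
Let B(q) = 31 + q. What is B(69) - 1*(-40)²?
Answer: -1500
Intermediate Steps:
B(69) - 1*(-40)² = (31 + 69) - 1*(-40)² = 100 - 1*1600 = 100 - 1600 = -1500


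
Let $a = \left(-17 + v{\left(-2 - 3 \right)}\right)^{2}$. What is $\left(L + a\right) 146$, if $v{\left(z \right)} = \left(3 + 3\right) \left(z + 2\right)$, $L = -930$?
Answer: $43070$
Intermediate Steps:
$v{\left(z \right)} = 12 + 6 z$ ($v{\left(z \right)} = 6 \left(2 + z\right) = 12 + 6 z$)
$a = 1225$ ($a = \left(-17 + \left(12 + 6 \left(-2 - 3\right)\right)\right)^{2} = \left(-17 + \left(12 + 6 \left(-5\right)\right)\right)^{2} = \left(-17 + \left(12 - 30\right)\right)^{2} = \left(-17 - 18\right)^{2} = \left(-35\right)^{2} = 1225$)
$\left(L + a\right) 146 = \left(-930 + 1225\right) 146 = 295 \cdot 146 = 43070$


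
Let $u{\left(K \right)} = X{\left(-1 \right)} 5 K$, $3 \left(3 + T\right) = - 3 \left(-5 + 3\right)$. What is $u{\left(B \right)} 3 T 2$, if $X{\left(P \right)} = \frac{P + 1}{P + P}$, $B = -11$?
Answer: $0$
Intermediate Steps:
$X{\left(P \right)} = \frac{1 + P}{2 P}$
$T = -1$ ($T = -3 + \frac{\left(-3\right) \left(-5 + 3\right)}{3} = -3 + \frac{\left(-3\right) \left(-2\right)}{3} = -3 + \frac{1}{3} \cdot 6 = -3 + 2 = -1$)
$u{\left(K \right)} = 0$ ($u{\left(K \right)} = \frac{1 - 1}{2 \left(-1\right)} 5 K = \frac{1}{2} \left(-1\right) 0 \cdot 5 K = 0 \cdot 5 K = 0 K = 0$)
$u{\left(B \right)} 3 T 2 = 0 \cdot 3 \left(-1\right) 2 = 0 \left(\left(-3\right) 2\right) = 0 \left(-6\right) = 0$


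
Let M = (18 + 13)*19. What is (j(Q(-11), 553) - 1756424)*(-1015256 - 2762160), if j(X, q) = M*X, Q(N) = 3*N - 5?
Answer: 6719290245296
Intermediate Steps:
Q(N) = -5 + 3*N
M = 589 (M = 31*19 = 589)
j(X, q) = 589*X
(j(Q(-11), 553) - 1756424)*(-1015256 - 2762160) = (589*(-5 + 3*(-11)) - 1756424)*(-1015256 - 2762160) = (589*(-5 - 33) - 1756424)*(-3777416) = (589*(-38) - 1756424)*(-3777416) = (-22382 - 1756424)*(-3777416) = -1778806*(-3777416) = 6719290245296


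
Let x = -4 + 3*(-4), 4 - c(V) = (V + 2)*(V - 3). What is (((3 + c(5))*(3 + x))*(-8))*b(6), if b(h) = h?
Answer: -4368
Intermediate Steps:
c(V) = 4 - (-3 + V)*(2 + V) (c(V) = 4 - (V + 2)*(V - 3) = 4 - (2 + V)*(-3 + V) = 4 - (-3 + V)*(2 + V))
x = -16 (x = -4 - 12 = -16)
(((3 + c(5))*(3 + x))*(-8))*b(6) = (((3 + (10 + 5 - 1*5²))*(3 - 16))*(-8))*6 = (((3 + (10 + 5 - 1*25))*(-13))*(-8))*6 = (((3 + (10 + 5 - 25))*(-13))*(-8))*6 = (((3 - 10)*(-13))*(-8))*6 = (-7*(-13)*(-8))*6 = (91*(-8))*6 = -728*6 = -4368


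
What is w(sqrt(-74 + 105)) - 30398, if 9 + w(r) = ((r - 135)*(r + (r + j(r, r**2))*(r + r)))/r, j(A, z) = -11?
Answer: -27510 - 291*sqrt(31) ≈ -29130.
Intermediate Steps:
w(r) = -9 + (-135 + r)*(r + 2*r*(-11 + r))/r (w(r) = -9 + ((r - 135)*(r + (r - 11)*(r + r)))/r = -9 + ((-135 + r)*(r + (-11 + r)*(2*r)))/r = -9 + ((-135 + r)*(r + 2*r*(-11 + r)))/r = -9 + (-135 + r)*(r + 2*r*(-11 + r))/r)
w(sqrt(-74 + 105)) - 30398 = (2826 - 291*sqrt(-74 + 105) + 2*(sqrt(-74 + 105))**2) - 30398 = (2826 - 291*sqrt(31) + 2*(sqrt(31))**2) - 30398 = (2826 - 291*sqrt(31) + 2*31) - 30398 = (2826 - 291*sqrt(31) + 62) - 30398 = (2888 - 291*sqrt(31)) - 30398 = -27510 - 291*sqrt(31)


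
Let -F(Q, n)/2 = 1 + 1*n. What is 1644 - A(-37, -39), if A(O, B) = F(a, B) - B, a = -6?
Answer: 1529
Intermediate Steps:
F(Q, n) = -2 - 2*n (F(Q, n) = -2*(1 + 1*n) = -2*(1 + n) = -2 - 2*n)
A(O, B) = -2 - 3*B (A(O, B) = (-2 - 2*B) - B = -2 - 3*B)
1644 - A(-37, -39) = 1644 - (-2 - 3*(-39)) = 1644 - (-2 + 117) = 1644 - 1*115 = 1644 - 115 = 1529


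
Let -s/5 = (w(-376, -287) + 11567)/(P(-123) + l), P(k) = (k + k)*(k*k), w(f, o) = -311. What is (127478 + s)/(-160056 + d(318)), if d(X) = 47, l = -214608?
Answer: -83632843626/104975024513 ≈ -0.79669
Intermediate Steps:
P(k) = 2*k**3 (P(k) = (2*k)*k**2 = 2*k**3)
s = 9380/656057 (s = -5*(-311 + 11567)/(2*(-123)**3 - 214608) = -56280/(2*(-1860867) - 214608) = -56280/(-3721734 - 214608) = -56280/(-3936342) = -56280*(-1)/3936342 = -5*(-1876/656057) = 9380/656057 ≈ 0.014298)
(127478 + s)/(-160056 + d(318)) = (127478 + 9380/656057)/(-160056 + 47) = (83632843626/656057)/(-160009) = (83632843626/656057)*(-1/160009) = -83632843626/104975024513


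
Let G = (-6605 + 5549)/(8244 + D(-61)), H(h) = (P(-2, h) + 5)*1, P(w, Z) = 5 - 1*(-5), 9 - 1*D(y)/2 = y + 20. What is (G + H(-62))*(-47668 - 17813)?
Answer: -1015806753/1043 ≈ -9.7393e+5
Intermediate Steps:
D(y) = -22 - 2*y (D(y) = 18 - 2*(y + 20) = 18 - 2*(20 + y) = 18 + (-40 - 2*y) = -22 - 2*y)
P(w, Z) = 10 (P(w, Z) = 5 + 5 = 10)
H(h) = 15 (H(h) = (10 + 5)*1 = 15*1 = 15)
G = -132/1043 (G = (-6605 + 5549)/(8244 + (-22 - 2*(-61))) = -1056/(8244 + (-22 + 122)) = -1056/(8244 + 100) = -1056/8344 = -1056*1/8344 = -132/1043 ≈ -0.12656)
(G + H(-62))*(-47668 - 17813) = (-132/1043 + 15)*(-47668 - 17813) = (15513/1043)*(-65481) = -1015806753/1043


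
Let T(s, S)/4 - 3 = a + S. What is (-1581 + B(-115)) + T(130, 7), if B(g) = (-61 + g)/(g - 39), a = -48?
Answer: -12123/7 ≈ -1731.9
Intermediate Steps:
B(g) = (-61 + g)/(-39 + g)
T(s, S) = -180 + 4*S (T(s, S) = 12 + 4*(-48 + S) = 12 + (-192 + 4*S) = -180 + 4*S)
(-1581 + B(-115)) + T(130, 7) = (-1581 + (-61 - 115)/(-39 - 115)) + (-180 + 4*7) = (-1581 - 176/(-154)) + (-180 + 28) = (-1581 - 1/154*(-176)) - 152 = (-1581 + 8/7) - 152 = -11059/7 - 152 = -12123/7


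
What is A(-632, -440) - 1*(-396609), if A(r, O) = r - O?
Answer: 396417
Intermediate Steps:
A(-632, -440) - 1*(-396609) = (-632 - 1*(-440)) - 1*(-396609) = (-632 + 440) + 396609 = -192 + 396609 = 396417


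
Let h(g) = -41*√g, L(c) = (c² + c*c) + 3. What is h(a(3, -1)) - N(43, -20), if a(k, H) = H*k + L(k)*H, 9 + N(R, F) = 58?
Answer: -49 - 82*I*√6 ≈ -49.0 - 200.86*I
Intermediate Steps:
L(c) = 3 + 2*c² (L(c) = (c² + c²) + 3 = 2*c² + 3 = 3 + 2*c²)
N(R, F) = 49 (N(R, F) = -9 + 58 = 49)
a(k, H) = H*k + H*(3 + 2*k²) (a(k, H) = H*k + (3 + 2*k²)*H = H*k + H*(3 + 2*k²))
h(a(3, -1)) - N(43, -20) = -41*I*√(3 + 3 + 2*3²) - 1*49 = -41*I*√(3 + 3 + 2*9) - 49 = -41*I*√(3 + 3 + 18) - 49 = -41*2*I*√6 - 49 = -82*I*√6 - 49 = -49 - 82*I*√6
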